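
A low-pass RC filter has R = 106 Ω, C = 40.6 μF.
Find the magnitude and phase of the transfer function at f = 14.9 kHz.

Step 1 — Angular frequency: ω = 2π·1.49e+04 = 9.362e+04 rad/s.
Step 2 — Transfer function: H(jω) = 1/(1 + jωRC).
Step 3 — Denominator: 1 + jωRC = 1 + j·9.362e+04·106·4.06e-05 = 1 + j402.9.
Step 4 — H = 6.16e-06 - j0.002482.
Step 5 — Magnitude: |H| = 0.002482 (-52.1 dB); phase: φ = -89.9°.

|H| = 0.002482 (-52.1 dB), φ = -89.9°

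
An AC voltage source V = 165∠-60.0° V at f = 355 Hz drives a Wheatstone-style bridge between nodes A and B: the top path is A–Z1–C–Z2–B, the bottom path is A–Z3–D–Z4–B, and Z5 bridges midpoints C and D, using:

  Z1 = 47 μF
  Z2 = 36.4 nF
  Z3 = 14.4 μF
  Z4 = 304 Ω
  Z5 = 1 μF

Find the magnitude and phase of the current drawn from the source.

Step 1 — Angular frequency: ω = 2π·f = 2π·355 = 2231 rad/s.
Step 2 — Component impedances:
  Z1: Z = 1/(jωC) = -j/(ω·C) = 0 - j9.539 Ω
  Z2: Z = 1/(jωC) = -j/(ω·C) = 0 - j1.232e+04 Ω
  Z3: Z = 1/(jωC) = -j/(ω·C) = 0 - j31.13 Ω
  Z4: Z = R = 304 Ω
  Z5: Z = 1/(jωC) = -j/(ω·C) = 0 - j448.3 Ω
Step 3 — Bridge requires nodal analysis (the Z5 bridge couples midpoints C and D, so the two paths cannot be reduced to a simple series/parallel combination). Setting node B to ground and injecting 1 A at node A, the 3-node admittance system at A, C, D solves to V_A = Z_AB = 302.4 - j36.53 Ω = 304.6∠-6.9° Ω.
Step 4 — Source phasor: V = 165∠-60.0° V = 82.5 - j142.9 V.
Step 5 — Ohm's law: I = V / Z_total = (82.5 - j142.9) / (302.4 - j36.53) = 0.3251 - j0.4332 A.
Step 6 — Convert to polar: |I| = 0.5417 A, ∠I = -53.1°.

I = 0.5417∠-53.1° A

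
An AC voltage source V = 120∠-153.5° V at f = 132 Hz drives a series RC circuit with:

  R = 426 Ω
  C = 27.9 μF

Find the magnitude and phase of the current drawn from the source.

Step 1 — Angular frequency: ω = 2π·f = 2π·132 = 829.4 rad/s.
Step 2 — Component impedances:
  R: Z = R = 426 Ω
  C: Z = 1/(jωC) = -j/(ω·C) = 0 - j43.22 Ω
Step 3 — Series combination: Z_total = R + C = 426 - j43.22 Ω = 428.2∠-5.8° Ω.
Step 4 — Source phasor: V = 120∠-153.5° V = -107.4 - j53.54 V.
Step 5 — Ohm's law: I = V / Z_total = (-107.4 - j53.54) / (426 - j43.22) = -0.2369 - j0.1497 A.
Step 6 — Convert to polar: |I| = 0.2803 A, ∠I = -147.7°.

I = 0.2803∠-147.7° A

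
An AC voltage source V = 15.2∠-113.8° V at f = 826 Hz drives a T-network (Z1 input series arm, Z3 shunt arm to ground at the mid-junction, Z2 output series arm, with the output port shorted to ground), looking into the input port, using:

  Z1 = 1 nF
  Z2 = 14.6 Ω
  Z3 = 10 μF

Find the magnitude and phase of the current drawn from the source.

Step 1 — Angular frequency: ω = 2π·f = 2π·826 = 5190 rad/s.
Step 2 — Component impedances:
  Z1: Z = 1/(jωC) = -j/(ω·C) = 0 - j1.927e+05 Ω
  Z2: Z = R = 14.6 Ω
  Z3: Z = 1/(jωC) = -j/(ω·C) = 0 - j19.27 Ω
Step 3 — With the output port shorted to ground, the output series arm Z2 runs from the junction to ground; the shunt arm Z3 also runs from the junction to ground. They appear in parallel: Z3 || Z2 = 9.275 - j7.028 Ω.
Step 4 — Series with input arm Z1: Z_in = Z1 + (Z3 || Z2) = 9.275 - j1.927e+05 Ω = 1.927e+05∠-90.0° Ω.
Step 5 — Source phasor: V = 15.2∠-113.8° V = -6.134 - j13.91 V.
Step 6 — Ohm's law: I = V / Z_total = (-6.134 - j13.91) / (9.275 - j1.927e+05) = 7.217e-05 - j3.184e-05 A.
Step 7 — Convert to polar: |I| = 7.888e-05 A, ∠I = -23.8°.

I = 7.888e-05∠-23.8° A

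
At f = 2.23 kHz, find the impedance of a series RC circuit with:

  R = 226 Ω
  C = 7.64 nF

Step 1 — Angular frequency: ω = 2π·f = 2π·2230 = 1.401e+04 rad/s.
Step 2 — Component impedances:
  R: Z = R = 226 Ω
  C: Z = 1/(jωC) = -j/(ω·C) = 0 - j9342 Ω
Step 3 — Series combination: Z_total = R + C = 226 - j9342 Ω = 9344∠-88.6° Ω.

Z = 226 - j9342 Ω = 9344∠-88.6° Ω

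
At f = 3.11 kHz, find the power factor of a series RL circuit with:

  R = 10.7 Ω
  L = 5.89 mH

Step 1 — Angular frequency: ω = 2π·f = 2π·3110 = 1.954e+04 rad/s.
Step 2 — Component impedances:
  R: Z = R = 10.7 Ω
  L: Z = jωL = j·1.954e+04·0.00589 = 0 + j115.1 Ω
Step 3 — Series combination: Z_total = R + L = 10.7 + j115.1 Ω = 115.6∠84.7° Ω.
Step 4 — Power factor: PF = cos(φ) = Re(Z)/|Z| = 10.7/115.59 = 0.09257.
Step 5 — Type: Im(Z) = 115.1 ⇒ lagging (phase φ = 84.7°).

PF = 0.09257 (lagging, φ = 84.7°)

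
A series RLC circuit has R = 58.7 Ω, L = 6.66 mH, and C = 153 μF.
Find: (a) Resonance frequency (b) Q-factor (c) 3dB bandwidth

Step 1 — Resonance condition Im(Z)=0 gives ω₀ = 1/√(LC).
Step 2 — ω₀ = 1/√(0.00666·0.000153) = 990.6 rad/s.
Step 3 — f₀ = ω₀/(2π) = 157.7 Hz.
Step 4 — Series Q: Q = ω₀L/R = 990.6·0.00666/58.7 = 0.1124.
Step 5 — 3dB bandwidth: Δω = ω₀/Q = 8814 rad/s; BW = Δω/(2π) = 1403 Hz.

(a) f₀ = 157.7 Hz  (b) Q = 0.1124  (c) BW = 1403 Hz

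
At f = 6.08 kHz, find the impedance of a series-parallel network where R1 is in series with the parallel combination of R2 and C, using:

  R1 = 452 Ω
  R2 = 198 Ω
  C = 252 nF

Step 1 — Angular frequency: ω = 2π·f = 2π·6080 = 3.82e+04 rad/s.
Step 2 — Component impedances:
  R1: Z = R = 452 Ω
  R2: Z = R = 198 Ω
  C: Z = 1/(jωC) = -j/(ω·C) = 0 - j103.9 Ω
Step 3 — Parallel branch: R2 || C = 1/(1/R2 + 1/C) = 42.73 - j81.46 Ω.
Step 4 — Series with R1: Z_total = R1 + (R2 || C) = 494.7 - j81.46 Ω = 501.4∠-9.3° Ω.

Z = 494.7 - j81.46 Ω = 501.4∠-9.3° Ω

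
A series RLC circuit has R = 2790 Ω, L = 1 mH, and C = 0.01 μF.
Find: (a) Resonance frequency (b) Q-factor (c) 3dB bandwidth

Step 1 — Resonance: ω₀ = 1/√(LC) = 1/√(0.001·1e-08) = 3.162e+05 rad/s.
Step 2 — f₀ = ω₀/(2π) = 5.033e+04 Hz.
Step 3 — Series Q: Q = ω₀L/R = 3.162e+05·0.001/2790 = 0.1133.
Step 4 — Bandwidth: Δω = ω₀/Q = 2.79e+06 rad/s; BW = Δω/(2π) = 4.44e+05 Hz.

(a) f₀ = 5.033e+04 Hz  (b) Q = 0.1133  (c) BW = 4.44e+05 Hz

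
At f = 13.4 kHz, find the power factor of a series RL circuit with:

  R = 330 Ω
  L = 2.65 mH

Step 1 — Angular frequency: ω = 2π·f = 2π·1.34e+04 = 8.419e+04 rad/s.
Step 2 — Component impedances:
  R: Z = R = 330 Ω
  L: Z = jωL = j·8.419e+04·0.00265 = 0 + j223.1 Ω
Step 3 — Series combination: Z_total = R + L = 330 + j223.1 Ω = 398.3∠34.1° Ω.
Step 4 — Power factor: PF = cos(φ) = Re(Z)/|Z| = 330/398.35 = 0.8284.
Step 5 — Type: Im(Z) = 223.1 ⇒ lagging (phase φ = 34.1°).

PF = 0.8284 (lagging, φ = 34.1°)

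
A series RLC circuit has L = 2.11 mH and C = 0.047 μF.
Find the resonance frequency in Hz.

Step 1 — Resonance condition Im(Z)=0 gives ω₀ = 1/√(LC).
Step 2 — ω₀ = 1/√(0.00211·4.7e-08) = 1.004e+05 rad/s.
Step 3 — f₀ = ω₀/(2π) = 1.598e+04 Hz.

f₀ = 1.598e+04 Hz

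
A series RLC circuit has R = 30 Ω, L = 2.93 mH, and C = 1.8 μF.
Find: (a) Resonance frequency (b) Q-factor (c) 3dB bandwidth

Step 1 — Resonance condition Im(Z)=0 gives ω₀ = 1/√(LC).
Step 2 — ω₀ = 1/√(0.00293·1.8e-06) = 1.377e+04 rad/s.
Step 3 — f₀ = ω₀/(2π) = 2192 Hz.
Step 4 — Series Q: Q = ω₀L/R = 1.377e+04·0.00293/30 = 1.345.
Step 5 — 3dB bandwidth: Δω = ω₀/Q = 1.024e+04 rad/s; BW = Δω/(2π) = 1630 Hz.

(a) f₀ = 2192 Hz  (b) Q = 1.345  (c) BW = 1630 Hz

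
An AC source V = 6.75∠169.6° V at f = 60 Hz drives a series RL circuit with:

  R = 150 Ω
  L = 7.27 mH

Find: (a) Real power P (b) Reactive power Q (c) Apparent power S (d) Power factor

Step 1 — Angular frequency: ω = 2π·f = 2π·60 = 377 rad/s.
Step 2 — Component impedances:
  R: Z = R = 150 Ω
  L: Z = jωL = j·377·0.00727 = 0 + j2.741 Ω
Step 3 — Series combination: Z_total = R + L = 150 + j2.741 Ω = 150∠1.0° Ω.
Step 4 — Source phasor: V = 6.75∠169.6° V = -6.639 + j1.219 V.
Step 5 — Current: I = V / Z = -0.0441 + j0.008929 A = 0.04499∠168.6° A.
Step 6 — Complex power: S = V·I* = 0.3036 + j0.005548 VA.
Step 7 — Real power: P = Re(S) = 0.3036 W.
Step 8 — Reactive power: Q = Im(S) = 0.005548 VAR.
Step 9 — Apparent power: |S| = 0.3037 VA.
Step 10 — Power factor: PF = P/|S| = 0.9998 (lagging).

(a) P = 0.3036 W  (b) Q = 0.005548 VAR  (c) S = 0.3037 VA  (d) PF = 0.9998 (lagging)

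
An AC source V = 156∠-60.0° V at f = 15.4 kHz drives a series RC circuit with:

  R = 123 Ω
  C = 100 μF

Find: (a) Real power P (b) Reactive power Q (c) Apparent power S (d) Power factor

Step 1 — Angular frequency: ω = 2π·f = 2π·1.54e+04 = 9.676e+04 rad/s.
Step 2 — Component impedances:
  R: Z = R = 123 Ω
  C: Z = 1/(jωC) = -j/(ω·C) = 0 - j0.1033 Ω
Step 3 — Series combination: Z_total = R + C = 123 - j0.1033 Ω = 123∠-0.0° Ω.
Step 4 — Source phasor: V = 156∠-60.0° V = 78 - j135.1 V.
Step 5 — Current: I = V / Z = 0.6351 - j1.098 A = 1.268∠-60.0° A.
Step 6 — Complex power: S = V·I* = 197.9 - j0.1662 VA.
Step 7 — Real power: P = Re(S) = 197.9 W.
Step 8 — Reactive power: Q = Im(S) = -0.1662 VAR.
Step 9 — Apparent power: |S| = 197.9 VA.
Step 10 — Power factor: PF = P/|S| = 1 (leading).

(a) P = 197.9 W  (b) Q = -0.1662 VAR  (c) S = 197.9 VA  (d) PF = 1 (leading)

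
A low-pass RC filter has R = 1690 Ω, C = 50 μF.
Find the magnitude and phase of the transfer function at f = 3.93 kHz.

Step 1 — Angular frequency: ω = 2π·3930 = 2.469e+04 rad/s.
Step 2 — Transfer function: H(jω) = 1/(1 + jωRC).
Step 3 — Denominator: 1 + jωRC = 1 + j·2.469e+04·1690·5e-05 = 1 + j2087.
Step 4 — H = 2.297e-07 - j0.0004793.
Step 5 — Magnitude: |H| = 0.0004793 (-66.4 dB); phase: φ = -90.0°.

|H| = 0.0004793 (-66.4 dB), φ = -90.0°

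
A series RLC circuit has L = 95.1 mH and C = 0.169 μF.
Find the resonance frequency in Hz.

Step 1 — Resonance condition Im(Z)=0 gives ω₀ = 1/√(LC).
Step 2 — ω₀ = 1/√(0.0951·1.69e-07) = 7888 rad/s.
Step 3 — f₀ = ω₀/(2π) = 1255 Hz.

f₀ = 1255 Hz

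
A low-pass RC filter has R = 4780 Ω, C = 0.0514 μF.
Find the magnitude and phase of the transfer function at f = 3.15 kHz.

Step 1 — Angular frequency: ω = 2π·3150 = 1.979e+04 rad/s.
Step 2 — Transfer function: H(jω) = 1/(1 + jωRC).
Step 3 — Denominator: 1 + jωRC = 1 + j·1.979e+04·4780·5.14e-08 = 1 + j4.863.
Step 4 — H = 0.04057 - j0.1973.
Step 5 — Magnitude: |H| = 0.2014 (-13.9 dB); phase: φ = -78.4°.

|H| = 0.2014 (-13.9 dB), φ = -78.4°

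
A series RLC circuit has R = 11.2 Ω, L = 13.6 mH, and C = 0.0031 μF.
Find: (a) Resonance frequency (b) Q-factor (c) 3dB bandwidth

Step 1 — Resonance: ω₀ = 1/√(LC) = 1/√(0.0136·3.1e-09) = 1.54e+05 rad/s.
Step 2 — f₀ = ω₀/(2π) = 2.451e+04 Hz.
Step 3 — Series Q: Q = ω₀L/R = 1.54e+05·0.0136/11.2 = 187.
Step 4 — Bandwidth: Δω = ω₀/Q = 823.5 rad/s; BW = Δω/(2π) = 131.1 Hz.

(a) f₀ = 2.451e+04 Hz  (b) Q = 187  (c) BW = 131.1 Hz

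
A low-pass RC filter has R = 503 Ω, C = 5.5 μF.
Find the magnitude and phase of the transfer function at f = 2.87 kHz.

Step 1 — Angular frequency: ω = 2π·2870 = 1.803e+04 rad/s.
Step 2 — Transfer function: H(jω) = 1/(1 + jωRC).
Step 3 — Denominator: 1 + jωRC = 1 + j·1.803e+04·503·5.5e-06 = 1 + j49.89.
Step 4 — H = 0.0004016 - j0.02004.
Step 5 — Magnitude: |H| = 0.02004 (-34.0 dB); phase: φ = -88.9°.

|H| = 0.02004 (-34.0 dB), φ = -88.9°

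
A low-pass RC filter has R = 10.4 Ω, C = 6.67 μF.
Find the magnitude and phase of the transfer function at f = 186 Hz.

Step 1 — Angular frequency: ω = 2π·186 = 1169 rad/s.
Step 2 — Transfer function: H(jω) = 1/(1 + jωRC).
Step 3 — Denominator: 1 + jωRC = 1 + j·1169·10.4·6.67e-06 = 1 + j0.08107.
Step 4 — H = 0.9935 - j0.08054.
Step 5 — Magnitude: |H| = 0.9967 (-0.0 dB); phase: φ = -4.6°.

|H| = 0.9967 (-0.0 dB), φ = -4.6°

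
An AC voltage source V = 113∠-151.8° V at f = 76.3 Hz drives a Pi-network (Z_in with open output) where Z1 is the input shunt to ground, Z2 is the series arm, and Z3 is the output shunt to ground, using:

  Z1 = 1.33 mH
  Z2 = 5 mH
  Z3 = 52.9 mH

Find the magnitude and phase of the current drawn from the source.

Step 1 — Angular frequency: ω = 2π·f = 2π·76.3 = 479.4 rad/s.
Step 2 — Component impedances:
  Z1: Z = jωL = j·479.4·0.00133 = 0 + j0.6376 Ω
  Z2: Z = jωL = j·479.4·0.005 = 0 + j2.397 Ω
  Z3: Z = jωL = j·479.4·0.0529 = 0 + j25.36 Ω
Step 3 — With open output, the series arm Z2 and the output shunt Z3 appear in series to ground: Z2 + Z3 = 0 + j27.76 Ω.
Step 4 — Parallel with input shunt Z1: Z_in = Z1 || (Z2 + Z3) = 0 + j0.6233 Ω = 0.6233∠90.0° Ω.
Step 5 — Source phasor: V = 113∠-151.8° V = -99.59 - j53.4 V.
Step 6 — Ohm's law: I = V / Z_total = (-99.59 - j53.4) / (0 + j0.6233) = -85.67 + j159.8 A.
Step 7 — Convert to polar: |I| = 181.3 A, ∠I = 118.2°.

I = 181.3∠118.2° A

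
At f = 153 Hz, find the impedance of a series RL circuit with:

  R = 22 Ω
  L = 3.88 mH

Step 1 — Angular frequency: ω = 2π·f = 2π·153 = 961.3 rad/s.
Step 2 — Component impedances:
  R: Z = R = 22 Ω
  L: Z = jωL = j·961.3·0.00388 = 0 + j3.73 Ω
Step 3 — Series combination: Z_total = R + L = 22 + j3.73 Ω = 22.31∠9.6° Ω.

Z = 22 + j3.73 Ω = 22.31∠9.6° Ω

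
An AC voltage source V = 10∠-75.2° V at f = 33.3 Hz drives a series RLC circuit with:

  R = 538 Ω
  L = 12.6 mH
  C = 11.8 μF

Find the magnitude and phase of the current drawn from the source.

Step 1 — Angular frequency: ω = 2π·f = 2π·33.3 = 209.2 rad/s.
Step 2 — Component impedances:
  R: Z = R = 538 Ω
  L: Z = jωL = j·209.2·0.0126 = 0 + j2.636 Ω
  C: Z = 1/(jωC) = -j/(ω·C) = 0 - j405 Ω
Step 3 — Series combination: Z_total = R + L + C = 538 - j402.4 Ω = 671.8∠-36.8° Ω.
Step 4 — Source phasor: V = 10∠-75.2° V = 2.554 - j9.668 V.
Step 5 — Ohm's law: I = V / Z_total = (2.554 - j9.668) / (538 - j402.4) = 0.01166 - j0.009247 A.
Step 6 — Convert to polar: |I| = 0.01488 A, ∠I = -38.4°.

I = 0.01488∠-38.4° A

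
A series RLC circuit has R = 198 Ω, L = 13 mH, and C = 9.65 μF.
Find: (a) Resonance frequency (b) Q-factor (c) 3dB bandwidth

Step 1 — Resonance: ω₀ = 1/√(LC) = 1/√(0.013·9.65e-06) = 2823 rad/s.
Step 2 — f₀ = ω₀/(2π) = 449.4 Hz.
Step 3 — Series Q: Q = ω₀L/R = 2823·0.013/198 = 0.1854.
Step 4 — Bandwidth: Δω = ω₀/Q = 1.523e+04 rad/s; BW = Δω/(2π) = 2424 Hz.

(a) f₀ = 449.4 Hz  (b) Q = 0.1854  (c) BW = 2424 Hz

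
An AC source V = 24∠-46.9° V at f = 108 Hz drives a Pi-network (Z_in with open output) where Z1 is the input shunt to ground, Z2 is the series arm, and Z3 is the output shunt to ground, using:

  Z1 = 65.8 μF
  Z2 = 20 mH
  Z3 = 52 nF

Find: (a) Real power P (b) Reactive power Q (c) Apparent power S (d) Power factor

Step 1 — Angular frequency: ω = 2π·f = 2π·108 = 678.6 rad/s.
Step 2 — Component impedances:
  Z1: Z = 1/(jωC) = -j/(ω·C) = 0 - j22.4 Ω
  Z2: Z = jωL = j·678.6·0.02 = 0 + j13.57 Ω
  Z3: Z = 1/(jωC) = -j/(ω·C) = 0 - j2.834e+04 Ω
Step 3 — With open output, the series arm Z2 and the output shunt Z3 appear in series to ground: Z2 + Z3 = 0 - j2.833e+04 Ω.
Step 4 — Parallel with input shunt Z1: Z_in = Z1 || (Z2 + Z3) = 0 - j22.38 Ω = 22.38∠-90.0° Ω.
Step 5 — Source phasor: V = 24∠-46.9° V = 16.4 - j17.52 V.
Step 6 — Current: I = V / Z = 0.7831 + j0.7328 A = 1.072∠43.1° A.
Step 7 — Complex power: S = V·I* = 0 - j25.74 VA.
Step 8 — Real power: P = Re(S) = 0 W.
Step 9 — Reactive power: Q = Im(S) = -25.74 VAR.
Step 10 — Apparent power: |S| = 25.74 VA.
Step 11 — Power factor: PF = P/|S| = 0 (leading).

(a) P = 0 W  (b) Q = -25.74 VAR  (c) S = 25.74 VA  (d) PF = 0 (leading)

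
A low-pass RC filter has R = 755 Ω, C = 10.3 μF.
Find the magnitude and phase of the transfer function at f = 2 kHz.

Step 1 — Angular frequency: ω = 2π·2000 = 1.257e+04 rad/s.
Step 2 — Transfer function: H(jω) = 1/(1 + jωRC).
Step 3 — Denominator: 1 + jωRC = 1 + j·1.257e+04·755·1.03e-05 = 1 + j97.72.
Step 4 — H = 0.0001047 - j0.01023.
Step 5 — Magnitude: |H| = 0.01023 (-39.8 dB); phase: φ = -89.4°.

|H| = 0.01023 (-39.8 dB), φ = -89.4°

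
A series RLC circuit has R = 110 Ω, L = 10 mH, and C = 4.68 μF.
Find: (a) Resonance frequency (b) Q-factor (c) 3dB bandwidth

Step 1 — Resonance: ω₀ = 1/√(LC) = 1/√(0.01·4.68e-06) = 4623 rad/s.
Step 2 — f₀ = ω₀/(2π) = 735.7 Hz.
Step 3 — Series Q: Q = ω₀L/R = 4623·0.01/110 = 0.4202.
Step 4 — Bandwidth: Δω = ω₀/Q = 1.1e+04 rad/s; BW = Δω/(2π) = 1751 Hz.

(a) f₀ = 735.7 Hz  (b) Q = 0.4202  (c) BW = 1751 Hz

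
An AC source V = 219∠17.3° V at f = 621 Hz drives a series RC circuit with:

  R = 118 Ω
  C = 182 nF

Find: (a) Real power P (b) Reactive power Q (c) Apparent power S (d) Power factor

Step 1 — Angular frequency: ω = 2π·f = 2π·621 = 3902 rad/s.
Step 2 — Component impedances:
  R: Z = R = 118 Ω
  C: Z = 1/(jωC) = -j/(ω·C) = 0 - j1408 Ω
Step 3 — Series combination: Z_total = R + C = 118 - j1408 Ω = 1413∠-85.2° Ω.
Step 4 — Source phasor: V = 219∠17.3° V = 209.1 + j65.13 V.
Step 5 — Current: I = V / Z = -0.03357 + j0.1513 A = 0.155∠102.5° A.
Step 6 — Complex power: S = V·I* = 2.834 - j33.82 VA.
Step 7 — Real power: P = Re(S) = 2.834 W.
Step 8 — Reactive power: Q = Im(S) = -33.82 VAR.
Step 9 — Apparent power: |S| = 33.94 VA.
Step 10 — Power factor: PF = P/|S| = 0.0835 (leading).

(a) P = 2.834 W  (b) Q = -33.82 VAR  (c) S = 33.94 VA  (d) PF = 0.0835 (leading)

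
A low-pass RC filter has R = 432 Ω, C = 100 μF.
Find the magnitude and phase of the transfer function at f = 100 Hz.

Step 1 — Angular frequency: ω = 2π·100 = 628.3 rad/s.
Step 2 — Transfer function: H(jω) = 1/(1 + jωRC).
Step 3 — Denominator: 1 + jωRC = 1 + j·628.3·432·0.0001 = 1 + j27.14.
Step 4 — H = 0.001355 - j0.03679.
Step 5 — Magnitude: |H| = 0.03682 (-28.7 dB); phase: φ = -87.9°.

|H| = 0.03682 (-28.7 dB), φ = -87.9°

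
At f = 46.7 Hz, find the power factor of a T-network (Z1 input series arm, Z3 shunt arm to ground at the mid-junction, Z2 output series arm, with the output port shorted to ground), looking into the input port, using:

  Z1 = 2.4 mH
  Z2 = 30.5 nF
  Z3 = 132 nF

Step 1 — Angular frequency: ω = 2π·f = 2π·46.7 = 293.4 rad/s.
Step 2 — Component impedances:
  Z1: Z = jωL = j·293.4·0.0024 = 0 + j0.7042 Ω
  Z2: Z = 1/(jωC) = -j/(ω·C) = 0 - j1.117e+05 Ω
  Z3: Z = 1/(jωC) = -j/(ω·C) = 0 - j2.582e+04 Ω
Step 3 — With the output port shorted to ground, the output series arm Z2 runs from the junction to ground; the shunt arm Z3 also runs from the junction to ground. They appear in parallel: Z3 || Z2 = 0 - j2.097e+04 Ω.
Step 4 — Series with input arm Z1: Z_in = Z1 + (Z3 || Z2) = 0 - j2.097e+04 Ω = 2.097e+04∠-90.0° Ω.
Step 5 — Power factor: PF = cos(φ) = Re(Z)/|Z| = 0/2.097e+04 = 0.
Step 6 — Type: Im(Z) = -2.097e+04 ⇒ leading (phase φ = -90.0°).

PF = 0 (leading, φ = -90.0°)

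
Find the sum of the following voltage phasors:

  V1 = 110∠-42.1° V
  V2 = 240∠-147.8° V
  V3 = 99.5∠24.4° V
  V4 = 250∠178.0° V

Step 1 — Convert each phasor to rectangular form:
  V1 = 110·(cos(-42.1°) + j·sin(-42.1°)) = 81.62 - j73.75 V
  V2 = 240·(cos(-147.8°) + j·sin(-147.8°)) = -203.1 - j127.9 V
  V3 = 99.5·(cos(24.4°) + j·sin(24.4°)) = 90.61 + j41.1 V
  V4 = 250·(cos(178.0°) + j·sin(178.0°)) = -249.8 + j8.725 V
Step 2 — Sum components: V_total = -280.7 - j151.8 V.
Step 3 — Convert to polar: |V_total| = 319.1 V, ∠V_total = -151.6°.

V_total = 319.1∠-151.6° V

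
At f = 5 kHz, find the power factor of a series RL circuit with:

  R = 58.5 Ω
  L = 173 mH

Step 1 — Angular frequency: ω = 2π·f = 2π·5000 = 3.142e+04 rad/s.
Step 2 — Component impedances:
  R: Z = R = 58.5 Ω
  L: Z = jωL = j·3.142e+04·0.173 = 0 + j5435 Ω
Step 3 — Series combination: Z_total = R + L = 58.5 + j5435 Ω = 5435∠89.4° Ω.
Step 4 — Power factor: PF = cos(φ) = Re(Z)/|Z| = 58.5/5435 = 0.01076.
Step 5 — Type: Im(Z) = 5435 ⇒ lagging (phase φ = 89.4°).

PF = 0.01076 (lagging, φ = 89.4°)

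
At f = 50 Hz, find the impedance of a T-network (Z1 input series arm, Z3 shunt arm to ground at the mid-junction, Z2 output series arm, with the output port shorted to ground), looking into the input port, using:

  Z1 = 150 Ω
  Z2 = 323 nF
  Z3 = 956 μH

Step 1 — Angular frequency: ω = 2π·f = 2π·50 = 314.2 rad/s.
Step 2 — Component impedances:
  Z1: Z = R = 150 Ω
  Z2: Z = 1/(jωC) = -j/(ω·C) = 0 - j9855 Ω
  Z3: Z = jωL = j·314.2·0.000956 = 0 + j0.3003 Ω
Step 3 — With the output port shorted to ground, the output series arm Z2 runs from the junction to ground; the shunt arm Z3 also runs from the junction to ground. They appear in parallel: Z3 || Z2 = 0 + j0.3003 Ω.
Step 4 — Series with input arm Z1: Z_in = Z1 + (Z3 || Z2) = 150 + j0.3003 Ω = 150∠0.1° Ω.

Z = 150 + j0.3003 Ω = 150∠0.1° Ω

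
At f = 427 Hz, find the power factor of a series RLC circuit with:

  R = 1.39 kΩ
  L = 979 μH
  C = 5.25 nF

Step 1 — Angular frequency: ω = 2π·f = 2π·427 = 2683 rad/s.
Step 2 — Component impedances:
  R: Z = R = 1390 Ω
  L: Z = jωL = j·2683·0.000979 = 0 + j2.627 Ω
  C: Z = 1/(jωC) = -j/(ω·C) = 0 - j7.1e+04 Ω
Step 3 — Series combination: Z_total = R + L + C = 1390 - j7.099e+04 Ω = 7.101e+04∠-88.9° Ω.
Step 4 — Power factor: PF = cos(φ) = Re(Z)/|Z| = 1390/71007 = 0.01958.
Step 5 — Type: Im(Z) = -7.099e+04 ⇒ leading (phase φ = -88.9°).

PF = 0.01958 (leading, φ = -88.9°)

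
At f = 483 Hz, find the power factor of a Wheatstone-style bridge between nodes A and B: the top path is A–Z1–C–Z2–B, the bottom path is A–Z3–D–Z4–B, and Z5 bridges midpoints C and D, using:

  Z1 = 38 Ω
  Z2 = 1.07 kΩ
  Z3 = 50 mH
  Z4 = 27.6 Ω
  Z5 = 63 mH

Step 1 — Angular frequency: ω = 2π·f = 2π·483 = 3035 rad/s.
Step 2 — Component impedances:
  Z1: Z = R = 38 Ω
  Z2: Z = R = 1070 Ω
  Z3: Z = jωL = j·3035·0.05 = 0 + j151.7 Ω
  Z4: Z = R = 27.6 Ω
  Z5: Z = jωL = j·3035·0.063 = 0 + j191.2 Ω
Step 3 — Bridge requires nodal analysis (the Z5 bridge couples midpoints C and D, so the two paths cannot be reduced to a simple series/parallel combination). Setting node B to ground and injecting 1 A at node A, the 3-node admittance system at A, C, D solves to V_A = Z_AB = 40.69 + j82.2 Ω = 91.73∠63.7° Ω.
Step 4 — Power factor: PF = cos(φ) = Re(Z)/|Z| = 40.694/91.725 = 0.4437.
Step 5 — Type: Im(Z) = 82.2 ⇒ lagging (phase φ = 63.7°).

PF = 0.4437 (lagging, φ = 63.7°)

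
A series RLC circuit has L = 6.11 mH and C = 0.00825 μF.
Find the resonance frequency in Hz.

Step 1 — Resonance condition Im(Z)=0 gives ω₀ = 1/√(LC).
Step 2 — ω₀ = 1/√(0.00611·8.25e-09) = 1.408e+05 rad/s.
Step 3 — f₀ = ω₀/(2π) = 2.242e+04 Hz.

f₀ = 2.242e+04 Hz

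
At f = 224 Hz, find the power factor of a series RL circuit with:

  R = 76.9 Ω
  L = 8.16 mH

Step 1 — Angular frequency: ω = 2π·f = 2π·224 = 1407 rad/s.
Step 2 — Component impedances:
  R: Z = R = 76.9 Ω
  L: Z = jωL = j·1407·0.00816 = 0 + j11.48 Ω
Step 3 — Series combination: Z_total = R + L = 76.9 + j11.48 Ω = 77.75∠8.5° Ω.
Step 4 — Power factor: PF = cos(φ) = Re(Z)/|Z| = 76.9/77.753 = 0.989.
Step 5 — Type: Im(Z) = 11.48 ⇒ lagging (phase φ = 8.5°).

PF = 0.989 (lagging, φ = 8.5°)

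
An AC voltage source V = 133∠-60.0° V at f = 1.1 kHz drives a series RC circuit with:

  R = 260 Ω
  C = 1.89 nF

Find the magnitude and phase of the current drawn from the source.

Step 1 — Angular frequency: ω = 2π·f = 2π·1100 = 6912 rad/s.
Step 2 — Component impedances:
  R: Z = R = 260 Ω
  C: Z = 1/(jωC) = -j/(ω·C) = 0 - j7.655e+04 Ω
Step 3 — Series combination: Z_total = R + C = 260 - j7.655e+04 Ω = 7.655e+04∠-89.8° Ω.
Step 4 — Source phasor: V = 133∠-60.0° V = 66.5 - j115.2 V.
Step 5 — Ohm's law: I = V / Z_total = (66.5 - j115.2) / (260 - j7.655e+04) = 0.001508 + j0.0008636 A.
Step 6 — Convert to polar: |I| = 0.001737 A, ∠I = 29.8°.

I = 0.001737∠29.8° A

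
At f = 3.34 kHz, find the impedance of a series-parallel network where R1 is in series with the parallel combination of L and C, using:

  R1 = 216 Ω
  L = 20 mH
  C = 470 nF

Step 1 — Angular frequency: ω = 2π·f = 2π·3340 = 2.099e+04 rad/s.
Step 2 — Component impedances:
  R1: Z = R = 216 Ω
  L: Z = jωL = j·2.099e+04·0.02 = 0 + j419.7 Ω
  C: Z = 1/(jωC) = -j/(ω·C) = 0 - j101.4 Ω
Step 3 — Parallel branch: L || C = 1/(1/L + 1/C) = 0 - j133.7 Ω.
Step 4 — Series with R1: Z_total = R1 + (L || C) = 216 - j133.7 Ω = 254∠-31.8° Ω.

Z = 216 - j133.7 Ω = 254∠-31.8° Ω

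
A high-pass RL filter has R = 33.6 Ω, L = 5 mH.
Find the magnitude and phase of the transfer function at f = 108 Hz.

Step 1 — Angular frequency: ω = 2π·108 = 678.6 rad/s.
Step 2 — Transfer function: H(jω) = jωL/(R + jωL).
Step 3 — Numerator jωL = j·3.393; denominator R + jωL = 33.6 + j3.393.
Step 4 — H = 0.01009 + j0.09996.
Step 5 — Magnitude: |H| = 0.1005 (-20.0 dB); phase: φ = 84.2°.

|H| = 0.1005 (-20.0 dB), φ = 84.2°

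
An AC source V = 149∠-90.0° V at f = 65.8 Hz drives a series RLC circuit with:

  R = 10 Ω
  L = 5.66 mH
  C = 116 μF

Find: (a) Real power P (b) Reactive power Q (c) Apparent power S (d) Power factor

Step 1 — Angular frequency: ω = 2π·f = 2π·65.8 = 413.4 rad/s.
Step 2 — Component impedances:
  R: Z = R = 10 Ω
  L: Z = jωL = j·413.4·0.00566 = 0 + j2.34 Ω
  C: Z = 1/(jωC) = -j/(ω·C) = 0 - j20.85 Ω
Step 3 — Series combination: Z_total = R + L + C = 10 - j18.51 Ω = 21.04∠-61.6° Ω.
Step 4 — Source phasor: V = 149∠-90.0° V = 0 - j149 V.
Step 5 — Current: I = V / Z = 6.231 - j3.366 A = 7.082∠-28.4° A.
Step 6 — Complex power: S = V·I* = 501.5 - j928.4 VA.
Step 7 — Real power: P = Re(S) = 501.5 W.
Step 8 — Reactive power: Q = Im(S) = -928.4 VAR.
Step 9 — Apparent power: |S| = 1055 VA.
Step 10 — Power factor: PF = P/|S| = 0.4753 (leading).

(a) P = 501.5 W  (b) Q = -928.4 VAR  (c) S = 1055 VA  (d) PF = 0.4753 (leading)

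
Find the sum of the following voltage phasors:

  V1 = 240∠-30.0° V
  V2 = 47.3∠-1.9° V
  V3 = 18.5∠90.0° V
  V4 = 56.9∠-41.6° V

Step 1 — Convert each phasor to rectangular form:
  V1 = 240·(cos(-30.0°) + j·sin(-30.0°)) = 207.8 - j120 V
  V2 = 47.3·(cos(-1.9°) + j·sin(-1.9°)) = 47.27 - j1.568 V
  V3 = 18.5·(cos(90.0°) + j·sin(90.0°)) = 0 + j18.5 V
  V4 = 56.9·(cos(-41.6°) + j·sin(-41.6°)) = 42.55 - j37.78 V
Step 2 — Sum components: V_total = 297.7 - j140.8 V.
Step 3 — Convert to polar: |V_total| = 329.3 V, ∠V_total = -25.3°.

V_total = 329.3∠-25.3° V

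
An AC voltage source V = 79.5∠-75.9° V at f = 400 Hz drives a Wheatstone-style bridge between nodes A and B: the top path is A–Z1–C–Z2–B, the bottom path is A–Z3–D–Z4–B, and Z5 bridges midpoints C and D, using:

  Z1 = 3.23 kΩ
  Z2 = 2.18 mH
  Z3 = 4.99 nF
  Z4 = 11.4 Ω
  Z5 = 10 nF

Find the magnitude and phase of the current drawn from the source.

Step 1 — Angular frequency: ω = 2π·f = 2π·400 = 2513 rad/s.
Step 2 — Component impedances:
  Z1: Z = R = 3230 Ω
  Z2: Z = jωL = j·2513·0.00218 = 0 + j5.479 Ω
  Z3: Z = 1/(jωC) = -j/(ω·C) = 0 - j7.974e+04 Ω
  Z4: Z = R = 11.4 Ω
  Z5: Z = 1/(jωC) = -j/(ω·C) = 0 - j3.979e+04 Ω
Step 3 — Bridge requires nodal analysis (the Z5 bridge couples midpoints C and D, so the two paths cannot be reduced to a simple series/parallel combination). Setting node B to ground and injecting 1 A at node A, the 3-node admittance system at A, C, D solves to V_A = Z_AB = 3225 - j125.2 Ω = 3228∠-2.2° Ω.
Step 4 — Source phasor: V = 79.5∠-75.9° V = 19.37 - j77.1 V.
Step 5 — Ohm's law: I = V / Z_total = (19.37 - j77.1) / (3225 - j125.2) = 0.006923 - j0.02364 A.
Step 6 — Convert to polar: |I| = 0.02463 A, ∠I = -73.7°.

I = 0.02463∠-73.7° A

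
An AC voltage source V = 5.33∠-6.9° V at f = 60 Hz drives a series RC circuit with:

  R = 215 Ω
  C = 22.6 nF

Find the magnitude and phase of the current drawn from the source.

Step 1 — Angular frequency: ω = 2π·f = 2π·60 = 377 rad/s.
Step 2 — Component impedances:
  R: Z = R = 215 Ω
  C: Z = 1/(jωC) = -j/(ω·C) = 0 - j1.174e+05 Ω
Step 3 — Series combination: Z_total = R + C = 215 - j1.174e+05 Ω = 1.174e+05∠-89.9° Ω.
Step 4 — Source phasor: V = 5.33∠-6.9° V = 5.291 - j0.6403 V.
Step 5 — Ohm's law: I = V / Z_total = (5.291 - j0.6403) / (215 - j1.174e+05) = 5.538e-06 + j4.507e-05 A.
Step 6 — Convert to polar: |I| = 4.541e-05 A, ∠I = 83.0°.

I = 4.541e-05∠83.0° A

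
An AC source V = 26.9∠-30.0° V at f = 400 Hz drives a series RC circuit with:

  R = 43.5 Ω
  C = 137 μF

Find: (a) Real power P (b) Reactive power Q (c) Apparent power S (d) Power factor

Step 1 — Angular frequency: ω = 2π·f = 2π·400 = 2513 rad/s.
Step 2 — Component impedances:
  R: Z = R = 43.5 Ω
  C: Z = 1/(jωC) = -j/(ω·C) = 0 - j2.904 Ω
Step 3 — Series combination: Z_total = R + C = 43.5 - j2.904 Ω = 43.6∠-3.8° Ω.
Step 4 — Source phasor: V = 26.9∠-30.0° V = 23.3 - j13.45 V.
Step 5 — Current: I = V / Z = 0.5537 - j0.2722 A = 0.617∠-26.2° A.
Step 6 — Complex power: S = V·I* = 16.56 - j1.106 VA.
Step 7 — Real power: P = Re(S) = 16.56 W.
Step 8 — Reactive power: Q = Im(S) = -1.106 VAR.
Step 9 — Apparent power: |S| = 16.6 VA.
Step 10 — Power factor: PF = P/|S| = 0.9978 (leading).

(a) P = 16.56 W  (b) Q = -1.106 VAR  (c) S = 16.6 VA  (d) PF = 0.9978 (leading)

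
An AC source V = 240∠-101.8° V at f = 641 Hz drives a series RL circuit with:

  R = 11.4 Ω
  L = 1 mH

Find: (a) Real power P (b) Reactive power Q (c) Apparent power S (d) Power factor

Step 1 — Angular frequency: ω = 2π·f = 2π·641 = 4028 rad/s.
Step 2 — Component impedances:
  R: Z = R = 11.4 Ω
  L: Z = jωL = j·4028·0.001 = 0 + j4.028 Ω
Step 3 — Series combination: Z_total = R + L = 11.4 + j4.028 Ω = 12.09∠19.5° Ω.
Step 4 — Source phasor: V = 240∠-101.8° V = -49.08 - j234.9 V.
Step 5 — Current: I = V / Z = -10.3 - j16.97 A = 19.85∠-121.3° A.
Step 6 — Complex power: S = V·I* = 4492 + j1587 VA.
Step 7 — Real power: P = Re(S) = 4492 W.
Step 8 — Reactive power: Q = Im(S) = 1587 VAR.
Step 9 — Apparent power: |S| = 4764 VA.
Step 10 — Power factor: PF = P/|S| = 0.9429 (lagging).

(a) P = 4492 W  (b) Q = 1587 VAR  (c) S = 4764 VA  (d) PF = 0.9429 (lagging)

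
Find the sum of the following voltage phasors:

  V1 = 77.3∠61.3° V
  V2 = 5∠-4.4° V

Step 1 — Convert each phasor to rectangular form:
  V1 = 77.3·(cos(61.3°) + j·sin(61.3°)) = 37.12 + j67.8 V
  V2 = 5·(cos(-4.4°) + j·sin(-4.4°)) = 4.985 - j0.3836 V
Step 2 — Sum components: V_total = 42.11 + j67.42 V.
Step 3 — Convert to polar: |V_total| = 79.49 V, ∠V_total = 58.0°.

V_total = 79.49∠58.0° V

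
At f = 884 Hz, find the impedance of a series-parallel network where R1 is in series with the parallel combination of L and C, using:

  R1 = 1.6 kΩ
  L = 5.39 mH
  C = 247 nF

Step 1 — Angular frequency: ω = 2π·f = 2π·884 = 5554 rad/s.
Step 2 — Component impedances:
  R1: Z = R = 1600 Ω
  L: Z = jωL = j·5554·0.00539 = 0 + j29.94 Ω
  C: Z = 1/(jωC) = -j/(ω·C) = 0 - j728.9 Ω
Step 3 — Parallel branch: L || C = 1/(1/L + 1/C) = 0 + j31.22 Ω.
Step 4 — Series with R1: Z_total = R1 + (L || C) = 1600 + j31.22 Ω = 1600∠1.1° Ω.

Z = 1600 + j31.22 Ω = 1600∠1.1° Ω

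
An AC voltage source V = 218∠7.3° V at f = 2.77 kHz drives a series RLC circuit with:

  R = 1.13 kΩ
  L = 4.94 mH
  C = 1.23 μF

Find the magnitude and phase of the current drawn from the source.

Step 1 — Angular frequency: ω = 2π·f = 2π·2770 = 1.74e+04 rad/s.
Step 2 — Component impedances:
  R: Z = R = 1130 Ω
  L: Z = jωL = j·1.74e+04·0.00494 = 0 + j85.98 Ω
  C: Z = 1/(jωC) = -j/(ω·C) = 0 - j46.71 Ω
Step 3 — Series combination: Z_total = R + L + C = 1130 + j39.27 Ω = 1131∠2.0° Ω.
Step 4 — Source phasor: V = 218∠7.3° V = 216.2 + j27.7 V.
Step 5 — Ohm's law: I = V / Z_total = (216.2 + j27.7) / (1130 + j39.27) = 0.192 + j0.01784 A.
Step 6 — Convert to polar: |I| = 0.1928 A, ∠I = 5.3°.

I = 0.1928∠5.3° A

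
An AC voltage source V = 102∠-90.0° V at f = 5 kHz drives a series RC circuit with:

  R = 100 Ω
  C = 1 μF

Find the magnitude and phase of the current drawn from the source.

Step 1 — Angular frequency: ω = 2π·f = 2π·5000 = 3.142e+04 rad/s.
Step 2 — Component impedances:
  R: Z = R = 100 Ω
  C: Z = 1/(jωC) = -j/(ω·C) = 0 - j31.83 Ω
Step 3 — Series combination: Z_total = R + C = 100 - j31.83 Ω = 104.9∠-17.7° Ω.
Step 4 — Source phasor: V = 102∠-90.0° V = 0 - j102 V.
Step 5 — Ohm's law: I = V / Z_total = (0 - j102) / (100 - j31.83) = 0.2948 - j0.9262 A.
Step 6 — Convert to polar: |I| = 0.9719 A, ∠I = -72.3°.

I = 0.9719∠-72.3° A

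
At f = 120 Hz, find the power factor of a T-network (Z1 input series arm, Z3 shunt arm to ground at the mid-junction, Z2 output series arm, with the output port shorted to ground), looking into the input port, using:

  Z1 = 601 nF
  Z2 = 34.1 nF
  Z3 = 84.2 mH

Step 1 — Angular frequency: ω = 2π·f = 2π·120 = 754 rad/s.
Step 2 — Component impedances:
  Z1: Z = 1/(jωC) = -j/(ω·C) = 0 - j2207 Ω
  Z2: Z = 1/(jωC) = -j/(ω·C) = 0 - j3.889e+04 Ω
  Z3: Z = jωL = j·754·0.0842 = 0 + j63.49 Ω
Step 3 — With the output port shorted to ground, the output series arm Z2 runs from the junction to ground; the shunt arm Z3 also runs from the junction to ground. They appear in parallel: Z3 || Z2 = 0 + j63.59 Ω.
Step 4 — Series with input arm Z1: Z_in = Z1 + (Z3 || Z2) = 0 - j2143 Ω = 2143∠-90.0° Ω.
Step 5 — Power factor: PF = cos(φ) = Re(Z)/|Z| = 0/2143 = 0.
Step 6 — Type: Im(Z) = -2143 ⇒ leading (phase φ = -90.0°).

PF = 0 (leading, φ = -90.0°)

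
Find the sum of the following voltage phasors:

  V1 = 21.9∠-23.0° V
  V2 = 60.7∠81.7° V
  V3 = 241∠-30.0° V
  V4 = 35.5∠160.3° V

Step 1 — Convert each phasor to rectangular form:
  V1 = 21.9·(cos(-23.0°) + j·sin(-23.0°)) = 20.16 - j8.557 V
  V2 = 60.7·(cos(81.7°) + j·sin(81.7°)) = 8.762 + j60.06 V
  V3 = 241·(cos(-30.0°) + j·sin(-30.0°)) = 208.7 - j120.5 V
  V4 = 35.5·(cos(160.3°) + j·sin(160.3°)) = -33.42 + j11.97 V
Step 2 — Sum components: V_total = 204.2 - j57.03 V.
Step 3 — Convert to polar: |V_total| = 212 V, ∠V_total = -15.6°.

V_total = 212∠-15.6° V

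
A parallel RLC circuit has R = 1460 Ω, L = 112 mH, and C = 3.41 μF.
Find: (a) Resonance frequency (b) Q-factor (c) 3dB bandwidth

Step 1 — Resonance: ω₀ = 1/√(LC) = 1/√(0.112·3.41e-06) = 1618 rad/s.
Step 2 — f₀ = ω₀/(2π) = 257.5 Hz.
Step 3 — Parallel Q: Q = R/(ω₀L) = 1460/(1618·0.112) = 8.056.
Step 4 — Bandwidth: Δω = ω₀/Q = 200.9 rad/s; BW = Δω/(2π) = 31.97 Hz.

(a) f₀ = 257.5 Hz  (b) Q = 8.056  (c) BW = 31.97 Hz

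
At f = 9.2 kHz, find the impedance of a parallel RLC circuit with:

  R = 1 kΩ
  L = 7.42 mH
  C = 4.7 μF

Step 1 — Angular frequency: ω = 2π·f = 2π·9200 = 5.781e+04 rad/s.
Step 2 — Component impedances:
  R: Z = R = 1000 Ω
  L: Z = jωL = j·5.781e+04·0.00742 = 0 + j428.9 Ω
  C: Z = 1/(jωC) = -j/(ω·C) = 0 - j3.681 Ω
Step 3 — Parallel combination: 1/Z_total = 1/R + 1/L + 1/C; Z_total = 0.01378 - j3.713 Ω = 3.713∠-89.8° Ω.

Z = 0.01378 - j3.713 Ω = 3.713∠-89.8° Ω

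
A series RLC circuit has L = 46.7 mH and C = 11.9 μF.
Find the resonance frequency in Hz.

Step 1 — Resonance condition Im(Z)=0 gives ω₀ = 1/√(LC).
Step 2 — ω₀ = 1/√(0.0467·1.19e-05) = 1341 rad/s.
Step 3 — f₀ = ω₀/(2π) = 213.5 Hz.

f₀ = 213.5 Hz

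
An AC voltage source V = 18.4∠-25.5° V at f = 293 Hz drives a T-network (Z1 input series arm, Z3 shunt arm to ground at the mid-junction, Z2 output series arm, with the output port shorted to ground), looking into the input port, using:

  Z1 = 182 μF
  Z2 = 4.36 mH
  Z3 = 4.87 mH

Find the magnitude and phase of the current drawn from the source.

Step 1 — Angular frequency: ω = 2π·f = 2π·293 = 1841 rad/s.
Step 2 — Component impedances:
  Z1: Z = 1/(jωC) = -j/(ω·C) = 0 - j2.985 Ω
  Z2: Z = jωL = j·1841·0.00436 = 0 + j8.027 Ω
  Z3: Z = jωL = j·1841·0.00487 = 0 + j8.966 Ω
Step 3 — With the output port shorted to ground, the output series arm Z2 runs from the junction to ground; the shunt arm Z3 also runs from the junction to ground. They appear in parallel: Z3 || Z2 = 0 + j4.235 Ω.
Step 4 — Series with input arm Z1: Z_in = Z1 + (Z3 || Z2) = 0 + j1.251 Ω = 1.251∠90.0° Ω.
Step 5 — Source phasor: V = 18.4∠-25.5° V = 16.61 - j7.921 V.
Step 6 — Ohm's law: I = V / Z_total = (16.61 - j7.921) / (0 + j1.251) = -6.335 - j13.28 A.
Step 7 — Convert to polar: |I| = 14.71 A, ∠I = -115.5°.

I = 14.71∠-115.5° A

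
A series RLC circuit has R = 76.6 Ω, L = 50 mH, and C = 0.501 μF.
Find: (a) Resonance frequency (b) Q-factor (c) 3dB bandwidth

Step 1 — Resonance condition Im(Z)=0 gives ω₀ = 1/√(LC).
Step 2 — ω₀ = 1/√(0.05·5.01e-07) = 6318 rad/s.
Step 3 — f₀ = ω₀/(2π) = 1006 Hz.
Step 4 — Series Q: Q = ω₀L/R = 6318·0.05/76.6 = 4.124.
Step 5 — 3dB bandwidth: Δω = ω₀/Q = 1532 rad/s; BW = Δω/(2π) = 243.8 Hz.

(a) f₀ = 1006 Hz  (b) Q = 4.124  (c) BW = 243.8 Hz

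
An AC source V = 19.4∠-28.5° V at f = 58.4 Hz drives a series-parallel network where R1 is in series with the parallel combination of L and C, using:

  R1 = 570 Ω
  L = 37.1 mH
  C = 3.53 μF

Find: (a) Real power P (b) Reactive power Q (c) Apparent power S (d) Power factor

Step 1 — Angular frequency: ω = 2π·f = 2π·58.4 = 366.9 rad/s.
Step 2 — Component impedances:
  R1: Z = R = 570 Ω
  L: Z = jωL = j·366.9·0.0371 = 0 + j13.61 Ω
  C: Z = 1/(jωC) = -j/(ω·C) = 0 - j772 Ω
Step 3 — Parallel branch: L || C = 1/(1/L + 1/C) = 0 + j13.86 Ω.
Step 4 — Series with R1: Z_total = R1 + (L || C) = 570 + j13.86 Ω = 570.2∠1.4° Ω.
Step 5 — Source phasor: V = 19.4∠-28.5° V = 17.05 - j9.257 V.
Step 6 — Current: I = V / Z = 0.0295 - j0.01696 A = 0.03403∠-29.9° A.
Step 7 — Complex power: S = V·I* = 0.6599 + j0.01604 VA.
Step 8 — Real power: P = Re(S) = 0.6599 W.
Step 9 — Reactive power: Q = Im(S) = 0.01604 VAR.
Step 10 — Apparent power: |S| = 0.6601 VA.
Step 11 — Power factor: PF = P/|S| = 0.9997 (lagging).

(a) P = 0.6599 W  (b) Q = 0.01604 VAR  (c) S = 0.6601 VA  (d) PF = 0.9997 (lagging)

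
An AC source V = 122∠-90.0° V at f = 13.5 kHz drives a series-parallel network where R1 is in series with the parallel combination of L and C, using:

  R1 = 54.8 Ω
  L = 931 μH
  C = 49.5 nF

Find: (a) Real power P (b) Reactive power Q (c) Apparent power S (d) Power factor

Step 1 — Angular frequency: ω = 2π·f = 2π·1.35e+04 = 8.482e+04 rad/s.
Step 2 — Component impedances:
  R1: Z = R = 54.8 Ω
  L: Z = jωL = j·8.482e+04·0.000931 = 0 + j78.97 Ω
  C: Z = 1/(jωC) = -j/(ω·C) = 0 - j238.2 Ω
Step 3 — Parallel branch: L || C = 1/(1/L + 1/C) = 0 + j118.1 Ω.
Step 4 — Series with R1: Z_total = R1 + (L || C) = 54.8 + j118.1 Ω = 130.2∠65.1° Ω.
Step 5 — Source phasor: V = 122∠-90.0° V = 0 - j122 V.
Step 6 — Current: I = V / Z = -0.8498 - j0.3942 A = 0.9368∠-155.1° A.
Step 7 — Complex power: S = V·I* = 48.09 + j103.7 VA.
Step 8 — Real power: P = Re(S) = 48.09 W.
Step 9 — Reactive power: Q = Im(S) = 103.7 VAR.
Step 10 — Apparent power: |S| = 114.3 VA.
Step 11 — Power factor: PF = P/|S| = 0.4208 (lagging).

(a) P = 48.09 W  (b) Q = 103.7 VAR  (c) S = 114.3 VA  (d) PF = 0.4208 (lagging)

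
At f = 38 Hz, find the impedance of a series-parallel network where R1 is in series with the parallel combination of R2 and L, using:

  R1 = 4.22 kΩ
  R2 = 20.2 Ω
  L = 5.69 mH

Step 1 — Angular frequency: ω = 2π·f = 2π·38 = 238.8 rad/s.
Step 2 — Component impedances:
  R1: Z = R = 4220 Ω
  R2: Z = R = 20.2 Ω
  L: Z = jωL = j·238.8·0.00569 = 0 + j1.359 Ω
Step 3 — Parallel branch: R2 || L = 1/(1/R2 + 1/L) = 0.09096 + j1.352 Ω.
Step 4 — Series with R1: Z_total = R1 + (R2 || L) = 4220 + j1.352 Ω = 4220∠0.0° Ω.

Z = 4220 + j1.352 Ω = 4220∠0.0° Ω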